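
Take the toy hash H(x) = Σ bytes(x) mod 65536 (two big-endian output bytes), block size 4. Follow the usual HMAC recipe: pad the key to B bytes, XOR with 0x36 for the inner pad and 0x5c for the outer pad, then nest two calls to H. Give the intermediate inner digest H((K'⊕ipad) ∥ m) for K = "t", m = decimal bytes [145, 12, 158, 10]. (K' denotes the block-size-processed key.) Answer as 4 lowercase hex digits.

Key "t" = 74 is 1 byte ≤ B = 4; zero-pad to 4 bytes: K' = 74 00 00 00.
K' ⊕ ipad = 42 36 36 36.
Inner input = 42 36 36 36 ∥ 91 0c 9e 0a.
Inner hash: sum = 66+54+54+54+145+12+158+10 = 553 → 02 29.

0229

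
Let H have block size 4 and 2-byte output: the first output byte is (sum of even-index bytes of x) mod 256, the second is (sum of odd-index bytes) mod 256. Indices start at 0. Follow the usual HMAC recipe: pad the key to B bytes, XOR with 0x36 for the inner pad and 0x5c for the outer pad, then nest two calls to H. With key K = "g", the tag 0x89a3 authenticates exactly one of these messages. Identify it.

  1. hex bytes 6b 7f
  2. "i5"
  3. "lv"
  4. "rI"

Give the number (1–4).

1

Key "g" = 67 is 1 byte ≤ B = 4; zero-pad to 4 bytes: K' = 67 00 00 00.
K' ⊕ ipad = 51 36 36 36; K' ⊕ opad = 3b 5c 5c 5c.
m1: inner = H(51 36 36 36 6b 7f) = f2 eb; tag = H(3b 5c 5c 5c f2 eb) = 89a3 ← matches
m2: inner = H(51 36 36 36 69 35) = f0 a1; tag = H(3b 5c 5c 5c f0 a1) = 8759
m3: inner = H(51 36 36 36 6c 76) = f3 e2; tag = H(3b 5c 5c 5c f3 e2) = 8a9a
m4: inner = H(51 36 36 36 72 49) = f9 b5; tag = H(3b 5c 5c 5c f9 b5) = 906d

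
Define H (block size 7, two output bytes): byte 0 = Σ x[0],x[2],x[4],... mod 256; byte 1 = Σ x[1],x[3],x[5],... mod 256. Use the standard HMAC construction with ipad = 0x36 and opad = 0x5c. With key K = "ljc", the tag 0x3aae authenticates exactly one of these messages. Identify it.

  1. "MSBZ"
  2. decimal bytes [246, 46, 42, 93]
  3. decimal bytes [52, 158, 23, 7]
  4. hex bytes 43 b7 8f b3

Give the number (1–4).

Key "ljc" = 6c 6a 63 is 3 bytes ≤ B = 7; zero-pad to 7 bytes: K' = 6c 6a 63 00 00 00 00.
K' ⊕ ipad = 5a 5c 55 36 36 36 36; K' ⊕ opad = 30 36 3f 5c 5c 5c 5c.
m1: inner = H(5a 5c 55 36 36 36 36 4d 53 42 5a) = c8 57; tag = H(30 36 3f 5c 5c 5c 5c c8 57) = 7eb6
m2: inner = H(5a 5c 55 36 36 36 36 f6 2e 2a 5d) = a6 e8; tag = H(30 36 3f 5c 5c 5c 5c a6 e8) = 0f94
m3: inner = H(5a 5c 55 36 36 36 36 34 9e 17 07) = c0 13; tag = H(30 36 3f 5c 5c 5c 5c c0 13) = 3aae ← matches
m4: inner = H(5a 5c 55 36 36 36 36 43 b7 8f b3) = 85 9a; tag = H(30 36 3f 5c 5c 5c 5c 85 9a) = c173

3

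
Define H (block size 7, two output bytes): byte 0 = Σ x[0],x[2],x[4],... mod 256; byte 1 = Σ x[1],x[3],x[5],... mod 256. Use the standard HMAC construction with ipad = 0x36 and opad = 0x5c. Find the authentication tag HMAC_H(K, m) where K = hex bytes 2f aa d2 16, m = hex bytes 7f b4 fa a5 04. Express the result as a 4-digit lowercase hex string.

Key hex bytes 2f aa d2 16 is 4 bytes ≤ B = 7; zero-pad to 7 bytes: K' = 2f aa d2 16 00 00 00.
K' ⊕ ipad = 19 9c e4 20 36 36 36.  K' ⊕ opad = 73 f6 8e 4a 5c 5c 5c.
Inner input = (K'⊕ipad) ∥ m = 19 9c e4 20 36 36 36 ∥ 7f b4 fa a5 04.
Inner hash: even-index sum = 706 mod 256 = 194; odd-index sum = 623 mod 256 = 111 → c2 6f.
Outer input = (K'⊕opad) ∥ inner = 73 f6 8e 4a 5c 5c 5c ∥ c2 6f.
Outer hash (tag): even-index sum = 552 mod 256 = 40; odd-index sum = 606 mod 256 = 94 → 28 5e.

285e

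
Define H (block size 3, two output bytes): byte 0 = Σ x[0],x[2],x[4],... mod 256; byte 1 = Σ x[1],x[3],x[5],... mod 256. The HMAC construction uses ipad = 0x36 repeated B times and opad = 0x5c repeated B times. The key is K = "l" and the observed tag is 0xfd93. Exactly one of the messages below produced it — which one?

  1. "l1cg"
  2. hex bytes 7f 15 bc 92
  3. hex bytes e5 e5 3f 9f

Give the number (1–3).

2

Key "l" = 6c is 1 byte ≤ B = 3; zero-pad to 3 bytes: K' = 6c 00 00.
K' ⊕ ipad = 5a 36 36; K' ⊕ opad = 30 5c 5c.
m1: inner = H(5a 36 36 6c 31 63 67) = 28 05; tag = H(30 5c 5c 28 05) = 9184
m2: inner = H(5a 36 36 7f 15 bc 92) = 37 71; tag = H(30 5c 5c 37 71) = fd93 ← matches
m3: inner = H(5a 36 36 e5 e5 3f 9f) = 14 5a; tag = H(30 5c 5c 14 5a) = e670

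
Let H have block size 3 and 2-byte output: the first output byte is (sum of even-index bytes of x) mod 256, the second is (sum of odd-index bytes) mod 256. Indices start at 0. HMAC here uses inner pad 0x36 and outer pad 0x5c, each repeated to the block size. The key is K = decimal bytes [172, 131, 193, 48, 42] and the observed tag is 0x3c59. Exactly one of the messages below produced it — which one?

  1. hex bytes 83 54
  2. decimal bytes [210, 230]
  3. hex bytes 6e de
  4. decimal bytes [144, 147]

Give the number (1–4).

Key decimal bytes [172, 131, 193, 48, 42] = ac 83 c1 30 2a is 5 bytes > B = 3, so hash it first: H(key) = 97 b3, then zero-pad to 3 bytes: K' = 97 b3 00.
K' ⊕ ipad = a1 85 36; K' ⊕ opad = cb ef 5c.
m1: inner = H(a1 85 36 83 54) = 2b 08; tag = H(cb ef 5c 2b 08) = 2f1a
m2: inner = H(a1 85 36 d2 e6) = bd 57; tag = H(cb ef 5c bd 57) = 7eac
m3: inner = H(a1 85 36 6e de) = b5 f3; tag = H(cb ef 5c b5 f3) = 1aa4
m4: inner = H(a1 85 36 90 93) = 6a 15; tag = H(cb ef 5c 6a 15) = 3c59 ← matches

4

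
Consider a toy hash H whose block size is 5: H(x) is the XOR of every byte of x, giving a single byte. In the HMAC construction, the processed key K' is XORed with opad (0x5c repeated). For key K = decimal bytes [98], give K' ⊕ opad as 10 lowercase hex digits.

3e5c5c5c5c

Key decimal bytes [98] = 62 is 1 byte ≤ B = 5; zero-pad to 5 bytes: K' = 62 00 00 00 00.
XOR each byte with 0x5c: 62⊕5c=3e, 00⊕5c=5c, 00⊕5c=5c, 00⊕5c=5c, 00⊕5c=5c.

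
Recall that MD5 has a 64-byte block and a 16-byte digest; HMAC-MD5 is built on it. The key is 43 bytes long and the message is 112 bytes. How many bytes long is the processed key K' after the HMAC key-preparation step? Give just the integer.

64

Key is 43 ≤ 64 bytes, zero-padded: |K'| = 64.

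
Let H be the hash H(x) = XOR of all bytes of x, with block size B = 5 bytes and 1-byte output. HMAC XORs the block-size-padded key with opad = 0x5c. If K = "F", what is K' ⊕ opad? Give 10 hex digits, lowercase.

Key "F" = 46 is 1 byte ≤ B = 5; zero-pad to 5 bytes: K' = 46 00 00 00 00.
XOR each byte with 0x5c: 46⊕5c=1a, 00⊕5c=5c, 00⊕5c=5c, 00⊕5c=5c, 00⊕5c=5c.

1a5c5c5c5c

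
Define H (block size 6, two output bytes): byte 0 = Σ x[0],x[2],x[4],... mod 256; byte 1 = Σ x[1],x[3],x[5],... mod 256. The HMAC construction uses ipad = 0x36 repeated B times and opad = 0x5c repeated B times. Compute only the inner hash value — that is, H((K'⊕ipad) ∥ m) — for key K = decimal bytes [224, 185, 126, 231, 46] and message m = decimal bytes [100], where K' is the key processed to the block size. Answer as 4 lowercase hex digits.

Key decimal bytes [224, 185, 126, 231, 46] = e0 b9 7e e7 2e is 5 bytes ≤ B = 6; zero-pad to 6 bytes: K' = e0 b9 7e e7 2e 00.
K' ⊕ ipad = d6 8f 48 d1 18 36.
Inner input = d6 8f 48 d1 18 36 ∥ 64.
Inner hash: even-index sum = 410 mod 256 = 154; odd-index sum = 406 mod 256 = 150 → 9a 96.

9a96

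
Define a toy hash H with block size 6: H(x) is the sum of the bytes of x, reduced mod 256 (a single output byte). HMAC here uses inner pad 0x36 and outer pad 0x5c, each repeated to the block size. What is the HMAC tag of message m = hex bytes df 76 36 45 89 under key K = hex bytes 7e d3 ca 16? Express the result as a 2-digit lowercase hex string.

57

Key hex bytes 7e d3 ca 16 is 4 bytes ≤ B = 6; zero-pad to 6 bytes: K' = 7e d3 ca 16 00 00.
K' ⊕ ipad = 48 e5 fc 20 36 36.  K' ⊕ opad = 22 8f 96 4a 5c 5c.
Inner input = (K'⊕ipad) ∥ m = 48 e5 fc 20 36 36 ∥ df 76 36 45 89.
Inner hash: sum = 72+229+252+32+54+54+223+118+54+69+137 = 1294; mod 256 = 14 → 0e.
Outer input = (K'⊕opad) ∥ inner = 22 8f 96 4a 5c 5c ∥ 0e.
Outer hash (tag): sum = 34+143+150+74+92+92+14 = 599; mod 256 = 87 → 57.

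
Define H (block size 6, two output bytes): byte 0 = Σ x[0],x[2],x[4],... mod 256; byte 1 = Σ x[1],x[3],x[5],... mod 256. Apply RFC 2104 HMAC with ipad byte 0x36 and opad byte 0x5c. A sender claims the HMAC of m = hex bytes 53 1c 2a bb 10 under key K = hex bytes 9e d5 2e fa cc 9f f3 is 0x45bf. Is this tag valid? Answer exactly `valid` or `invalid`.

Key hex bytes 9e d5 2e fa cc 9f f3 is 7 bytes > B = 6, so hash it first: H(key) = 8b 6e, then zero-pad to 6 bytes: K' = 8b 6e 00 00 00 00.
K' ⊕ ipad = bd 58 36 36 36 36; K' ⊕ opad = d7 32 5c 5c 5c 5c.
Inner hash: even-index sum = 438 mod 256 = 182; odd-index sum = 411 mod 256 = 155 → b6 9b.
Outer hash (recomputed tag): even-index sum = 581 mod 256 = 69; odd-index sum = 389 mod 256 = 133 → 45 85.
Recomputed tag = 4585; claimed = 45bf → mismatch.

invalid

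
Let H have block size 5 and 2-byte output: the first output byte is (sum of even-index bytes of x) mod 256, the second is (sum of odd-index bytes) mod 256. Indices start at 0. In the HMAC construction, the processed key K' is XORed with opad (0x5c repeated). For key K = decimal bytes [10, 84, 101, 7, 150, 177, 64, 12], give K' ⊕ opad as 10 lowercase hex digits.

Key decimal bytes [10, 84, 101, 7, 150, 177, 64, 12] = 0a 54 65 07 96 b1 40 0c is 8 bytes > B = 5, so hash it first: H(key) = 45 18, then zero-pad to 5 bytes: K' = 45 18 00 00 00.
XOR each byte with 0x5c: 45⊕5c=19, 18⊕5c=44, 00⊕5c=5c, 00⊕5c=5c, 00⊕5c=5c.

19445c5c5c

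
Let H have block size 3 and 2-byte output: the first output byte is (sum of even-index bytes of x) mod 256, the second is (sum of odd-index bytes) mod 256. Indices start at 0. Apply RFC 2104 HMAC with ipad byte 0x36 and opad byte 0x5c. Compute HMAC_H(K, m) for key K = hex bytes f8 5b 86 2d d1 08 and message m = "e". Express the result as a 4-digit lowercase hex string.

7a7b

Key hex bytes f8 5b 86 2d d1 08 is 6 bytes > B = 3, so hash it first: H(key) = 4f 90, then zero-pad to 3 bytes: K' = 4f 90 00.
K' ⊕ ipad = 79 a6 36.  K' ⊕ opad = 13 cc 5c.
Inner input = (K'⊕ipad) ∥ m = 79 a6 36 ∥ 65.
Inner hash: even-index sum = 175 mod 256 = 175; odd-index sum = 267 mod 256 = 11 → af 0b.
Outer input = (K'⊕opad) ∥ inner = 13 cc 5c ∥ af 0b.
Outer hash (tag): even-index sum = 122 mod 256 = 122; odd-index sum = 379 mod 256 = 123 → 7a 7b.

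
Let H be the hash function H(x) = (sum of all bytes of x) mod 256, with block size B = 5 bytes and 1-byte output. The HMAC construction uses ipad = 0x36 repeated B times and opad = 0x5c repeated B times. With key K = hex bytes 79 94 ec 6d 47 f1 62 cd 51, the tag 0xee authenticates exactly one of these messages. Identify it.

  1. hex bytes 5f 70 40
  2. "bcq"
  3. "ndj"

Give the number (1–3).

3

Key hex bytes 79 94 ec 6d 47 f1 62 cd 51 is 9 bytes > B = 5, so hash it first: H(key) = 1e, then zero-pad to 5 bytes: K' = 1e 00 00 00 00.
K' ⊕ ipad = 28 36 36 36 36; K' ⊕ opad = 42 5c 5c 5c 5c.
m1: inner = H(28 36 36 36 36 5f 70 40) = 0f; tag = H(42 5c 5c 5c 5c 0f) = c1
m2: inner = H(28 36 36 36 36 62 63 71) = 36; tag = H(42 5c 5c 5c 5c 36) = e8
m3: inner = H(28 36 36 36 36 6e 64 6a) = 3c; tag = H(42 5c 5c 5c 5c 3c) = ee ← matches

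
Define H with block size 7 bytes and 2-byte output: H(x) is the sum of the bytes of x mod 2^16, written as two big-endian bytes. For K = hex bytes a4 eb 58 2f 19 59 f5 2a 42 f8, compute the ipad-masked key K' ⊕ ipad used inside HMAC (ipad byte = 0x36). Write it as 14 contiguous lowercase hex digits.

Key hex bytes a4 eb 58 2f 19 59 f5 2a 42 f8 is 10 bytes > B = 7, so hash it first: H(key) = 04 e1, then zero-pad to 7 bytes: K' = 04 e1 00 00 00 00 00.
XOR each byte with 0x36: 04⊕36=32, e1⊕36=d7, 00⊕36=36, 00⊕36=36, 00⊕36=36, 00⊕36=36, 00⊕36=36.

32d73636363636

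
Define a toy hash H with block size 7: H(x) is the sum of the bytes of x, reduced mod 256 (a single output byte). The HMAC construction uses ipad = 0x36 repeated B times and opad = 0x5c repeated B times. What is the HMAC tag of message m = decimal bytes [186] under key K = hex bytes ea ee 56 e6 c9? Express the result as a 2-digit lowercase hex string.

Key hex bytes ea ee 56 e6 c9 is 5 bytes ≤ B = 7; zero-pad to 7 bytes: K' = ea ee 56 e6 c9 00 00.
K' ⊕ ipad = dc d8 60 d0 ff 36 36.  K' ⊕ opad = b6 b2 0a ba 95 5c 5c.
Inner input = (K'⊕ipad) ∥ m = dc d8 60 d0 ff 36 36 ∥ ba.
Inner hash: sum = 220+216+96+208+255+54+54+186 = 1289; mod 256 = 9 → 09.
Outer input = (K'⊕opad) ∥ inner = b6 b2 0a ba 95 5c 5c ∥ 09.
Outer hash (tag): sum = 182+178+10+186+149+92+92+9 = 898; mod 256 = 130 → 82.

82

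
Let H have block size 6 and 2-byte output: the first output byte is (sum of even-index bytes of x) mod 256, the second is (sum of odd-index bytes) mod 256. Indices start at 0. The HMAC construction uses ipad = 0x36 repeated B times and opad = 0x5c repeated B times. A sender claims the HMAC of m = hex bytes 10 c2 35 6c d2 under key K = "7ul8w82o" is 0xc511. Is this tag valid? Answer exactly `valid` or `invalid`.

Key "7ul8w82o" = 37 75 6c 38 77 38 32 6f is 8 bytes > B = 6, so hash it first: H(key) = 4c 54, then zero-pad to 6 bytes: K' = 4c 54 00 00 00 00.
K' ⊕ ipad = 7a 62 36 36 36 36; K' ⊕ opad = 10 08 5c 5c 5c 5c.
Inner hash: even-index sum = 509 mod 256 = 253; odd-index sum = 508 mod 256 = 252 → fd fc.
Outer hash (recomputed tag): even-index sum = 453 mod 256 = 197; odd-index sum = 444 mod 256 = 188 → c5 bc.
Recomputed tag = c5bc; claimed = c511 → mismatch.

invalid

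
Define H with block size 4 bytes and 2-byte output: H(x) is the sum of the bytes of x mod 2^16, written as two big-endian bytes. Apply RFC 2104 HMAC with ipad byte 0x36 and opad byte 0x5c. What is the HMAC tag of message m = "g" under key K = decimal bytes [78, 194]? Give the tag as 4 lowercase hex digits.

Key decimal bytes [78, 194] = 4e c2 is 2 bytes ≤ B = 4; zero-pad to 4 bytes: K' = 4e c2 00 00.
K' ⊕ ipad = 78 f4 36 36.  K' ⊕ opad = 12 9e 5c 5c.
Inner input = (K'⊕ipad) ∥ m = 78 f4 36 36 ∥ 67.
Inner hash: sum = 120+244+54+54+103 = 575 → 02 3f.
Outer input = (K'⊕opad) ∥ inner = 12 9e 5c 5c ∥ 02 3f.
Outer hash (tag): sum = 18+158+92+92+2+63 = 425 → 01 a9.

01a9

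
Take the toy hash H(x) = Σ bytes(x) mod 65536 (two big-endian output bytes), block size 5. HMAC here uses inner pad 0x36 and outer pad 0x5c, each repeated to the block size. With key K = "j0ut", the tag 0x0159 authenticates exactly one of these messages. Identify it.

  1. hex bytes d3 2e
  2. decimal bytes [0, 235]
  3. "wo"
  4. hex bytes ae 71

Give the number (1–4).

Key "j0ut" = 6a 30 75 74 is 4 bytes ≤ B = 5; zero-pad to 5 bytes: K' = 6a 30 75 74 00.
K' ⊕ ipad = 5c 06 43 42 36; K' ⊕ opad = 36 6c 29 28 5c.
m1: inner = H(5c 06 43 42 36 d3 2e) = 02 1e; tag = H(36 6c 29 28 5c 02 1e) = 016f
m2: inner = H(5c 06 43 42 36 00 eb) = 02 08; tag = H(36 6c 29 28 5c 02 08) = 0159 ← matches
m3: inner = H(5c 06 43 42 36 77 6f) = 02 03; tag = H(36 6c 29 28 5c 02 03) = 0154
m4: inner = H(5c 06 43 42 36 ae 71) = 02 3c; tag = H(36 6c 29 28 5c 02 3c) = 018d

2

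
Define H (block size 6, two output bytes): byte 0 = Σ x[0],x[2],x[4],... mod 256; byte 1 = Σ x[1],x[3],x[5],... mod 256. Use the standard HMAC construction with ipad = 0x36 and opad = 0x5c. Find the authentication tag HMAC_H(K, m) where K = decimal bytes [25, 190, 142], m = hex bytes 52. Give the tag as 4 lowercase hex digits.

Key decimal bytes [25, 190, 142] = 19 be 8e is 3 bytes ≤ B = 6; zero-pad to 6 bytes: K' = 19 be 8e 00 00 00.
K' ⊕ ipad = 2f 88 b8 36 36 36.  K' ⊕ opad = 45 e2 d2 5c 5c 5c.
Inner input = (K'⊕ipad) ∥ m = 2f 88 b8 36 36 36 ∥ 52.
Inner hash: even-index sum = 367 mod 256 = 111; odd-index sum = 244 mod 256 = 244 → 6f f4.
Outer input = (K'⊕opad) ∥ inner = 45 e2 d2 5c 5c 5c ∥ 6f f4.
Outer hash (tag): even-index sum = 482 mod 256 = 226; odd-index sum = 654 mod 256 = 142 → e2 8e.

e28e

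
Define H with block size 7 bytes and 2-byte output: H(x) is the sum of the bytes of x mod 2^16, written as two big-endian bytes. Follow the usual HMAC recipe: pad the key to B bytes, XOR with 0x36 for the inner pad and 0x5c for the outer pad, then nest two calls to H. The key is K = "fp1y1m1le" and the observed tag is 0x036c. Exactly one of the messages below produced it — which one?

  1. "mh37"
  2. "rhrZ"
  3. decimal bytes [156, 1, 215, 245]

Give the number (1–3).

Key "fp1y1m1le" = 66 70 31 79 31 6d 31 6c 65 is 9 bytes > B = 7, so hash it first: H(key) = 03 20, then zero-pad to 7 bytes: K' = 03 20 00 00 00 00 00.
K' ⊕ ipad = 35 16 36 36 36 36 36; K' ⊕ opad = 5f 7c 5c 5c 5c 5c 5c.
m1: inner = H(35 16 36 36 36 36 36 6d 68 33 37) = 02 98; tag = H(5f 7c 5c 5c 5c 5c 5c 02 98) = 0341
m2: inner = H(35 16 36 36 36 36 36 72 68 72 5a) = 02 ff; tag = H(5f 7c 5c 5c 5c 5c 5c 02 ff) = 03a8
m3: inner = H(35 16 36 36 36 36 36 9c 01 d7 f5) = 03 c2; tag = H(5f 7c 5c 5c 5c 5c 5c 03 c2) = 036c ← matches

3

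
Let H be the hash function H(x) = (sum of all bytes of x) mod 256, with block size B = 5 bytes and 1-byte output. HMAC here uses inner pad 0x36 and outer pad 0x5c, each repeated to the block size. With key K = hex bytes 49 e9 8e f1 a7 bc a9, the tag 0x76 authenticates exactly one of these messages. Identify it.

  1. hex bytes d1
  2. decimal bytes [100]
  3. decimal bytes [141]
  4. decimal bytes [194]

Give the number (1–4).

Key hex bytes 49 e9 8e f1 a7 bc a9 is 7 bytes > B = 5, so hash it first: H(key) = bd, then zero-pad to 5 bytes: K' = bd 00 00 00 00.
K' ⊕ ipad = 8b 36 36 36 36; K' ⊕ opad = e1 5c 5c 5c 5c.
m1: inner = H(8b 36 36 36 36 d1) = 34; tag = H(e1 5c 5c 5c 5c 34) = 85
m2: inner = H(8b 36 36 36 36 64) = c7; tag = H(e1 5c 5c 5c 5c c7) = 18
m3: inner = H(8b 36 36 36 36 8d) = f0; tag = H(e1 5c 5c 5c 5c f0) = 41
m4: inner = H(8b 36 36 36 36 c2) = 25; tag = H(e1 5c 5c 5c 5c 25) = 76 ← matches

4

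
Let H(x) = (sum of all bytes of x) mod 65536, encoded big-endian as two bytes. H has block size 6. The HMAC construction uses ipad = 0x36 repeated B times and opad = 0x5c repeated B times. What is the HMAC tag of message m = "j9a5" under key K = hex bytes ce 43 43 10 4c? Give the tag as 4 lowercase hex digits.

Key hex bytes ce 43 43 10 4c is 5 bytes ≤ B = 6; zero-pad to 6 bytes: K' = ce 43 43 10 4c 00.
K' ⊕ ipad = f8 75 75 26 7a 36.  K' ⊕ opad = 92 1f 1f 4c 10 5c.
Inner input = (K'⊕ipad) ∥ m = f8 75 75 26 7a 36 ∥ 6a 39 61 35.
Inner hash: sum = 248+117+117+38+122+54+106+57+97+53 = 1009 → 03 f1.
Outer input = (K'⊕opad) ∥ inner = 92 1f 1f 4c 10 5c ∥ 03 f1.
Outer hash (tag): sum = 146+31+31+76+16+92+3+241 = 636 → 02 7c.

027c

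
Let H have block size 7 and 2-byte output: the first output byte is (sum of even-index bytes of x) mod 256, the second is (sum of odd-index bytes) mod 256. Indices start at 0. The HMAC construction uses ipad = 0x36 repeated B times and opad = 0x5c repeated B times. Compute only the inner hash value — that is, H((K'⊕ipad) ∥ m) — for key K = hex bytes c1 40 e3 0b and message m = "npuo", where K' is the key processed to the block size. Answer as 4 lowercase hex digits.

17cc

Key hex bytes c1 40 e3 0b is 4 bytes ≤ B = 7; zero-pad to 7 bytes: K' = c1 40 e3 0b 00 00 00.
K' ⊕ ipad = f7 76 d5 3d 36 36 36.
Inner input = f7 76 d5 3d 36 36 36 ∥ 6e 70 75 6f.
Inner hash: even-index sum = 791 mod 256 = 23; odd-index sum = 460 mod 256 = 204 → 17 cc.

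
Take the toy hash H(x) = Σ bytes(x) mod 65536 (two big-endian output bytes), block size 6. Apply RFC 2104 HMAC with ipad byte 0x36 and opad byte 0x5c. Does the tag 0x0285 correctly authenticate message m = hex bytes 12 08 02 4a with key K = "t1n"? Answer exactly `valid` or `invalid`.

valid

Key "t1n" = 74 31 6e is 3 bytes ≤ B = 6; zero-pad to 6 bytes: K' = 74 31 6e 00 00 00.
K' ⊕ ipad = 42 07 58 36 36 36; K' ⊕ opad = 28 6d 32 5c 5c 5c.
Inner hash: sum = 66+7+88+54+54+54+18+8+2+74 = 425 → 01 a9.
Outer hash (recomputed tag): sum = 40+109+50+92+92+92+1+169 = 645 → 02 85.
Recomputed tag = 0285; claimed = 0285 → match.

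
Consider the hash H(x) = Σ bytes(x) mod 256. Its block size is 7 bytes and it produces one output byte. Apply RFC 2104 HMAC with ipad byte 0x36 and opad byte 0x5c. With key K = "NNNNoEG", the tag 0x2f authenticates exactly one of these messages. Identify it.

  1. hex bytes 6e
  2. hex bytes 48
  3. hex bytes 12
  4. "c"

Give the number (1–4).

4

Key "NNNNoEG" = 4e 4e 4e 4e 6f 45 47 is exactly B = 7 bytes: K' = 4e 4e 4e 4e 6f 45 47.
K' ⊕ ipad = 78 78 78 78 59 73 71; K' ⊕ opad = 12 12 12 12 33 19 1b.
m1: inner = H(78 78 78 78 59 73 71 6e) = 8b; tag = H(12 12 12 12 33 19 1b 8b) = 3a
m2: inner = H(78 78 78 78 59 73 71 48) = 65; tag = H(12 12 12 12 33 19 1b 65) = 14
m3: inner = H(78 78 78 78 59 73 71 12) = 2f; tag = H(12 12 12 12 33 19 1b 2f) = de
m4: inner = H(78 78 78 78 59 73 71 63) = 80; tag = H(12 12 12 12 33 19 1b 80) = 2f ← matches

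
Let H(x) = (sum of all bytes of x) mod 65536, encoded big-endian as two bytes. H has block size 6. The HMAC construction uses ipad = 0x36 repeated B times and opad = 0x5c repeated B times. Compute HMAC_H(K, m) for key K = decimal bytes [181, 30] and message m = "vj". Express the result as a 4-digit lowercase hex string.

0300

Key decimal bytes [181, 30] = b5 1e is 2 bytes ≤ B = 6; zero-pad to 6 bytes: K' = b5 1e 00 00 00 00.
K' ⊕ ipad = 83 28 36 36 36 36.  K' ⊕ opad = e9 42 5c 5c 5c 5c.
Inner input = (K'⊕ipad) ∥ m = 83 28 36 36 36 36 ∥ 76 6a.
Inner hash: sum = 131+40+54+54+54+54+118+106 = 611 → 02 63.
Outer input = (K'⊕opad) ∥ inner = e9 42 5c 5c 5c 5c ∥ 02 63.
Outer hash (tag): sum = 233+66+92+92+92+92+2+99 = 768 → 03 00.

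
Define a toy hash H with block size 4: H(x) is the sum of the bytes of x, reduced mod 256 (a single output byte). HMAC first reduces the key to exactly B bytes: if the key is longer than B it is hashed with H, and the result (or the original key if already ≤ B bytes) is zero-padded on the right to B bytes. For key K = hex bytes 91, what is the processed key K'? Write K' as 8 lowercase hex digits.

91000000

Key hex bytes 91 is 1 byte ≤ B = 4; zero-pad to 4 bytes: K' = 91 00 00 00.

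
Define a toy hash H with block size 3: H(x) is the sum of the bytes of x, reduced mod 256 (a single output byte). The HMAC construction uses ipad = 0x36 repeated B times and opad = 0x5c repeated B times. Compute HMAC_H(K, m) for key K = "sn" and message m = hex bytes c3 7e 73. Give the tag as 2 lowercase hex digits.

44

Key "sn" = 73 6e is 2 bytes ≤ B = 3; zero-pad to 3 bytes: K' = 73 6e 00.
K' ⊕ ipad = 45 58 36.  K' ⊕ opad = 2f 32 5c.
Inner input = (K'⊕ipad) ∥ m = 45 58 36 ∥ c3 7e 73.
Inner hash: sum = 69+88+54+195+126+115 = 647; mod 256 = 135 → 87.
Outer input = (K'⊕opad) ∥ inner = 2f 32 5c ∥ 87.
Outer hash (tag): sum = 47+50+92+135 = 324; mod 256 = 68 → 44.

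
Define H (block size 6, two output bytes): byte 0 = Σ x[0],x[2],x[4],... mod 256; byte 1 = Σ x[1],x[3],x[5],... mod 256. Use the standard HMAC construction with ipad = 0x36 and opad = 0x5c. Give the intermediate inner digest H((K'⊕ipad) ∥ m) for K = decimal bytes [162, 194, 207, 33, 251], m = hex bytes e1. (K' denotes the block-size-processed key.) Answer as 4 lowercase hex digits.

3b41

Key decimal bytes [162, 194, 207, 33, 251] = a2 c2 cf 21 fb is 5 bytes ≤ B = 6; zero-pad to 6 bytes: K' = a2 c2 cf 21 fb 00.
K' ⊕ ipad = 94 f4 f9 17 cd 36.
Inner input = 94 f4 f9 17 cd 36 ∥ e1.
Inner hash: even-index sum = 827 mod 256 = 59; odd-index sum = 321 mod 256 = 65 → 3b 41.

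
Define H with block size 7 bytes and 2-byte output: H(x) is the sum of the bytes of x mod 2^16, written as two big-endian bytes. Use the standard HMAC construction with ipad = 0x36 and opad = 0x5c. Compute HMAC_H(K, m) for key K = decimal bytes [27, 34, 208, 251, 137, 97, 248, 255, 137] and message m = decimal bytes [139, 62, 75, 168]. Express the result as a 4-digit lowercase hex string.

0297

Key decimal bytes [27, 34, 208, 251, 137, 97, 248, 255, 137] = 1b 22 d0 fb 89 61 f8 ff 89 is 9 bytes > B = 7, so hash it first: H(key) = 05 72, then zero-pad to 7 bytes: K' = 05 72 00 00 00 00 00.
K' ⊕ ipad = 33 44 36 36 36 36 36.  K' ⊕ opad = 59 2e 5c 5c 5c 5c 5c.
Inner input = (K'⊕ipad) ∥ m = 33 44 36 36 36 36 36 ∥ 8b 3e 4b a8.
Inner hash: sum = 51+68+54+54+54+54+54+139+62+75+168 = 833 → 03 41.
Outer input = (K'⊕opad) ∥ inner = 59 2e 5c 5c 5c 5c 5c ∥ 03 41.
Outer hash (tag): sum = 89+46+92+92+92+92+92+3+65 = 663 → 02 97.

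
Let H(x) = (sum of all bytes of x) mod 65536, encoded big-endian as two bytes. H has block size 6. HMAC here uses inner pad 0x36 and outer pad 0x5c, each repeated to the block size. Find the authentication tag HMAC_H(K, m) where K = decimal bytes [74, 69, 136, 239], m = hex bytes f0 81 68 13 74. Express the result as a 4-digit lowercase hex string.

Key decimal bytes [74, 69, 136, 239] = 4a 45 88 ef is 4 bytes ≤ B = 6; zero-pad to 6 bytes: K' = 4a 45 88 ef 00 00.
K' ⊕ ipad = 7c 73 be d9 36 36.  K' ⊕ opad = 16 19 d4 b3 5c 5c.
Inner input = (K'⊕ipad) ∥ m = 7c 73 be d9 36 36 ∥ f0 81 68 13 74.
Inner hash: sum = 124+115+190+217+54+54+240+129+104+19+116 = 1362 → 05 52.
Outer input = (K'⊕opad) ∥ inner = 16 19 d4 b3 5c 5c ∥ 05 52.
Outer hash (tag): sum = 22+25+212+179+92+92+5+82 = 709 → 02 c5.

02c5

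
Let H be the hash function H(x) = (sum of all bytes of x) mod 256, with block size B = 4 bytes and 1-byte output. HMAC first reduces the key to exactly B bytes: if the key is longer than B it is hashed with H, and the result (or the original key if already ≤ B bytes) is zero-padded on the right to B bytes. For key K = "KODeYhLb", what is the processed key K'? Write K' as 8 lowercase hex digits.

|K| = 8 > B = 4, so first hash the key.
H(K): sum = 75+79+68+101+89+104+76+98 = 690; mod 256 = 178 → b2.
Zero-pad H(K) = b2 to 4 bytes: K' = b2 00 00 00.

b2000000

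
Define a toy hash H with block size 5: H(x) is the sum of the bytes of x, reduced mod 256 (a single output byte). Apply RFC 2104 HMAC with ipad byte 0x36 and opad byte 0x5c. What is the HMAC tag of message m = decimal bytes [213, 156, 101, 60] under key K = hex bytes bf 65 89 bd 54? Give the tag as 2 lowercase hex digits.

74

Key hex bytes bf 65 89 bd 54 is exactly B = 5 bytes: K' = bf 65 89 bd 54.
K' ⊕ ipad = 89 53 bf 8b 62.  K' ⊕ opad = e3 39 d5 e1 08.
Inner input = (K'⊕ipad) ∥ m = 89 53 bf 8b 62 ∥ d5 9c 65 3c.
Inner hash: sum = 137+83+191+139+98+213+156+101+60 = 1178; mod 256 = 154 → 9a.
Outer input = (K'⊕opad) ∥ inner = e3 39 d5 e1 08 ∥ 9a.
Outer hash (tag): sum = 227+57+213+225+8+154 = 884; mod 256 = 116 → 74.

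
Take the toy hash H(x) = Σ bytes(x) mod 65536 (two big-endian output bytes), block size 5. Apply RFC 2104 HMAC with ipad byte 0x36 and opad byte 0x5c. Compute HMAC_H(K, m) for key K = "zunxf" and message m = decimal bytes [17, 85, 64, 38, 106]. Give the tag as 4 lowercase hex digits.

019c

Key "zunxf" = 7a 75 6e 78 66 is exactly B = 5 bytes: K' = 7a 75 6e 78 66.
K' ⊕ ipad = 4c 43 58 4e 50.  K' ⊕ opad = 26 29 32 24 3a.
Inner input = (K'⊕ipad) ∥ m = 4c 43 58 4e 50 ∥ 11 55 40 26 6a.
Inner hash: sum = 76+67+88+78+80+17+85+64+38+106 = 699 → 02 bb.
Outer input = (K'⊕opad) ∥ inner = 26 29 32 24 3a ∥ 02 bb.
Outer hash (tag): sum = 38+41+50+36+58+2+187 = 412 → 01 9c.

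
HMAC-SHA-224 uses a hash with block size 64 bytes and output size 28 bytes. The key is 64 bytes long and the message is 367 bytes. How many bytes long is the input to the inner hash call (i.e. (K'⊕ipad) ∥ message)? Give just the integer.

431

Key is 64 ≤ 64 bytes, zero-padded: |K'| = 64.
Inner input = (K'⊕ipad) ∥ m → 64 + 367 = 431 bytes.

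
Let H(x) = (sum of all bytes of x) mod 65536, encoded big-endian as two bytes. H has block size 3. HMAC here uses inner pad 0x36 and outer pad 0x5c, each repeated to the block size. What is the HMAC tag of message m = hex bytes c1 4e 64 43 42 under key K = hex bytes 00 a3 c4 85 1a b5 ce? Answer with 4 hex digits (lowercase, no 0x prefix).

Key hex bytes 00 a3 c4 85 1a b5 ce is 7 bytes > B = 3, so hash it first: H(key) = 03 89, then zero-pad to 3 bytes: K' = 03 89 00.
K' ⊕ ipad = 35 bf 36.  K' ⊕ opad = 5f d5 5c.
Inner input = (K'⊕ipad) ∥ m = 35 bf 36 ∥ c1 4e 64 43 42.
Inner hash: sum = 53+191+54+193+78+100+67+66 = 802 → 03 22.
Outer input = (K'⊕opad) ∥ inner = 5f d5 5c ∥ 03 22.
Outer hash (tag): sum = 95+213+92+3+34 = 437 → 01 b5.

01b5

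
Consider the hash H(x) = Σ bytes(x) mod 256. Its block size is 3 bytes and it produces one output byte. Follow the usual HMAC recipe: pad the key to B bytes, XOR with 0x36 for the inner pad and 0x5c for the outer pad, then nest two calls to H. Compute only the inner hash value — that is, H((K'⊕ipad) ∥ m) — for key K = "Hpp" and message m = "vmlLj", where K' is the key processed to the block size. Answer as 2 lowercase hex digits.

Key "Hpp" = 48 70 70 is exactly B = 3 bytes: K' = 48 70 70.
K' ⊕ ipad = 7e 46 46.
Inner input = 7e 46 46 ∥ 76 6d 6c 4c 6a.
Inner hash: sum = 126+70+70+118+109+108+76+106 = 783; mod 256 = 15 → 0f.

0f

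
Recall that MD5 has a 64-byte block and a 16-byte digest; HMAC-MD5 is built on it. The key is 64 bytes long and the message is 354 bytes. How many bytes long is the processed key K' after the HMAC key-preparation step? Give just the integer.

Key is 64 ≤ 64 bytes, zero-padded: |K'| = 64.

64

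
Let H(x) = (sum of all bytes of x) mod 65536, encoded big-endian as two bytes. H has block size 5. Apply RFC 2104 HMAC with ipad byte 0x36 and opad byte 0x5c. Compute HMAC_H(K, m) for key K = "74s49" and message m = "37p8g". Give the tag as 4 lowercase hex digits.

Key "74s49" = 37 34 73 34 39 is exactly B = 5 bytes: K' = 37 34 73 34 39.
K' ⊕ ipad = 01 02 45 02 0f.  K' ⊕ opad = 6b 68 2f 68 65.
Inner input = (K'⊕ipad) ∥ m = 01 02 45 02 0f ∥ 33 37 70 38 67.
Inner hash: sum = 1+2+69+2+15+51+55+112+56+103 = 466 → 01 d2.
Outer input = (K'⊕opad) ∥ inner = 6b 68 2f 68 65 ∥ 01 d2.
Outer hash (tag): sum = 107+104+47+104+101+1+210 = 674 → 02 a2.

02a2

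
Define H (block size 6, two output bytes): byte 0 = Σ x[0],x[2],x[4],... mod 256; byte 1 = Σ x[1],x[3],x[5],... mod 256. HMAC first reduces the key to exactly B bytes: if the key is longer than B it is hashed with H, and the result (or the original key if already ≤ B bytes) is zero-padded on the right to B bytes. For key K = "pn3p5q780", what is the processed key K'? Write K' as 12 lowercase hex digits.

|K| = 9 > B = 6, so first hash the key.
H(K): even-index sum = 319 mod 256 = 63; odd-index sum = 391 mod 256 = 135 → 3f 87.
Zero-pad H(K) = 3f 87 to 6 bytes: K' = 3f 87 00 00 00 00.

3f8700000000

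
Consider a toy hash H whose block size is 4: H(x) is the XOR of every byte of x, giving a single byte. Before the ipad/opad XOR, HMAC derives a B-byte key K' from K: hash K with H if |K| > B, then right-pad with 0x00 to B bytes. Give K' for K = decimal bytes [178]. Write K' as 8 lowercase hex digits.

b2000000

Key decimal bytes [178] = b2 is 1 byte ≤ B = 4; zero-pad to 4 bytes: K' = b2 00 00 00.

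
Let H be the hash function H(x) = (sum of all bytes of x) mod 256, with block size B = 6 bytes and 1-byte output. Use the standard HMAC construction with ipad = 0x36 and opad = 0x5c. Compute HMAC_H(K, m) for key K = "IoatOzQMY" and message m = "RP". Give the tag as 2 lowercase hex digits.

08

Key "IoatOzQMY" = 49 6f 61 74 4f 7a 51 4d 59 is 9 bytes > B = 6, so hash it first: H(key) = 4d, then zero-pad to 6 bytes: K' = 4d 00 00 00 00 00.
K' ⊕ ipad = 7b 36 36 36 36 36.  K' ⊕ opad = 11 5c 5c 5c 5c 5c.
Inner input = (K'⊕ipad) ∥ m = 7b 36 36 36 36 36 ∥ 52 50.
Inner hash: sum = 123+54+54+54+54+54+82+80 = 555; mod 256 = 43 → 2b.
Outer input = (K'⊕opad) ∥ inner = 11 5c 5c 5c 5c 5c ∥ 2b.
Outer hash (tag): sum = 17+92+92+92+92+92+43 = 520; mod 256 = 8 → 08.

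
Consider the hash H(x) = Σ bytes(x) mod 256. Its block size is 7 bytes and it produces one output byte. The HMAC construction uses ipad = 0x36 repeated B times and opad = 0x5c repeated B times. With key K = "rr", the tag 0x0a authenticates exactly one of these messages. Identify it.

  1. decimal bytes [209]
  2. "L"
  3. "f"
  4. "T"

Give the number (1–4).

2

Key "rr" = 72 72 is 2 bytes ≤ B = 7; zero-pad to 7 bytes: K' = 72 72 00 00 00 00 00.
K' ⊕ ipad = 44 44 36 36 36 36 36; K' ⊕ opad = 2e 2e 5c 5c 5c 5c 5c.
m1: inner = H(44 44 36 36 36 36 36 d1) = 67; tag = H(2e 2e 5c 5c 5c 5c 5c 67) = 8f
m2: inner = H(44 44 36 36 36 36 36 4c) = e2; tag = H(2e 2e 5c 5c 5c 5c 5c e2) = 0a ← matches
m3: inner = H(44 44 36 36 36 36 36 66) = fc; tag = H(2e 2e 5c 5c 5c 5c 5c fc) = 24
m4: inner = H(44 44 36 36 36 36 36 54) = ea; tag = H(2e 2e 5c 5c 5c 5c 5c ea) = 12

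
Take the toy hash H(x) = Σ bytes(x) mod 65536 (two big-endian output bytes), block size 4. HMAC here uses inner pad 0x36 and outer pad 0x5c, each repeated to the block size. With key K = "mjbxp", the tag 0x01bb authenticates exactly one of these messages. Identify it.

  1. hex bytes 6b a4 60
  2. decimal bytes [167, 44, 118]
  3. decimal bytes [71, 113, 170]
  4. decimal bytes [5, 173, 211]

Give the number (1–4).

Key "mjbxp" = 6d 6a 62 78 70 is 5 bytes > B = 4, so hash it first: H(key) = 02 21, then zero-pad to 4 bytes: K' = 02 21 00 00.
K' ⊕ ipad = 34 17 36 36; K' ⊕ opad = 5e 7d 5c 5c.
m1: inner = H(34 17 36 36 6b a4 60) = 02 26; tag = H(5e 7d 5c 5c 02 26) = 01bb ← matches
m2: inner = H(34 17 36 36 a7 2c 76) = 02 00; tag = H(5e 7d 5c 5c 02 00) = 0195
m3: inner = H(34 17 36 36 47 71 aa) = 02 19; tag = H(5e 7d 5c 5c 02 19) = 01ae
m4: inner = H(34 17 36 36 05 ad d3) = 02 3c; tag = H(5e 7d 5c 5c 02 3c) = 01d1

1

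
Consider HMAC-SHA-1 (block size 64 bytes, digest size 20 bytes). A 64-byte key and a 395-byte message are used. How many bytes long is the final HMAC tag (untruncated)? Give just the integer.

The tag is one SHA-1 digest: 20 bytes.

20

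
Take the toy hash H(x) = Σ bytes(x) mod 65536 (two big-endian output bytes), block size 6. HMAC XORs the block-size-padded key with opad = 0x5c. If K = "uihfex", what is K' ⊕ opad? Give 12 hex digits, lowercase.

2935343a3924

Key "uihfex" = 75 69 68 66 65 78 is exactly B = 6 bytes: K' = 75 69 68 66 65 78.
XOR each byte with 0x5c: 75⊕5c=29, 69⊕5c=35, 68⊕5c=34, 66⊕5c=3a, 65⊕5c=39, 78⊕5c=24.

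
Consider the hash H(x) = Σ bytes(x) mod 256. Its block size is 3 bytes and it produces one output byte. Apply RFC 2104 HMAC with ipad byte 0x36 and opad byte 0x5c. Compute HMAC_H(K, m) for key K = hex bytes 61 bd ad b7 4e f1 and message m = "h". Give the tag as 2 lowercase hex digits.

Key hex bytes 61 bd ad b7 4e f1 is 6 bytes > B = 3, so hash it first: H(key) = c1, then zero-pad to 3 bytes: K' = c1 00 00.
K' ⊕ ipad = f7 36 36.  K' ⊕ opad = 9d 5c 5c.
Inner input = (K'⊕ipad) ∥ m = f7 36 36 ∥ 68.
Inner hash: sum = 247+54+54+104 = 459; mod 256 = 203 → cb.
Outer input = (K'⊕opad) ∥ inner = 9d 5c 5c ∥ cb.
Outer hash (tag): sum = 157+92+92+203 = 544; mod 256 = 32 → 20.

20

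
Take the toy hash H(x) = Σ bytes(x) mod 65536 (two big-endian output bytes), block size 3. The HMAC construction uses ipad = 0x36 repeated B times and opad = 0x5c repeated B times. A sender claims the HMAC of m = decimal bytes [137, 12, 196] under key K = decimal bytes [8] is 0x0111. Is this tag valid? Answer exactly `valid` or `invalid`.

valid

Key decimal bytes [8] = 08 is 1 byte ≤ B = 3; zero-pad to 3 bytes: K' = 08 00 00.
K' ⊕ ipad = 3e 36 36; K' ⊕ opad = 54 5c 5c.
Inner hash: sum = 62+54+54+137+12+196 = 515 → 02 03.
Outer hash (recomputed tag): sum = 84+92+92+2+3 = 273 → 01 11.
Recomputed tag = 0111; claimed = 0111 → match.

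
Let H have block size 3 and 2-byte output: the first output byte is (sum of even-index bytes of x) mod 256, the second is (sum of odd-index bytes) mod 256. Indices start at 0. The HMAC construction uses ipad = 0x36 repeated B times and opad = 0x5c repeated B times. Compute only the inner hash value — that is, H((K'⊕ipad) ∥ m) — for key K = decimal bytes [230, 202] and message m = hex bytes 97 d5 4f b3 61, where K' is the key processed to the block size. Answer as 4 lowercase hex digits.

Key decimal bytes [230, 202] = e6 ca is 2 bytes ≤ B = 3; zero-pad to 3 bytes: K' = e6 ca 00.
K' ⊕ ipad = d0 fc 36.
Inner input = d0 fc 36 ∥ 97 d5 4f b3 61.
Inner hash: even-index sum = 654 mod 256 = 142; odd-index sum = 579 mod 256 = 67 → 8e 43.

8e43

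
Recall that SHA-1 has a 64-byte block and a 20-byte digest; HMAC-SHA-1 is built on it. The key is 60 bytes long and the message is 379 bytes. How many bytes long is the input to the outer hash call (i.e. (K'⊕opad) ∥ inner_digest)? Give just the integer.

Key is 60 ≤ 64 bytes, zero-padded: |K'| = 64.
Outer input = (K'⊕opad) ∥ H(inner) → 64 + 20 = 84 bytes.

84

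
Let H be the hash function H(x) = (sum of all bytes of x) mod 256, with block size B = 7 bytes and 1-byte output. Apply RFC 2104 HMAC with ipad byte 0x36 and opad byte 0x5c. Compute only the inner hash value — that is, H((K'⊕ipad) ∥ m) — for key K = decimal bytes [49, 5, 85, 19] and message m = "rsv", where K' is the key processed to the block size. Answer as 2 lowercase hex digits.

Key decimal bytes [49, 5, 85, 19] = 31 05 55 13 is 4 bytes ≤ B = 7; zero-pad to 7 bytes: K' = 31 05 55 13 00 00 00.
K' ⊕ ipad = 07 33 63 25 36 36 36.
Inner input = 07 33 63 25 36 36 36 ∥ 72 73 76.
Inner hash: sum = 7+51+99+37+54+54+54+114+115+118 = 703; mod 256 = 191 → bf.

bf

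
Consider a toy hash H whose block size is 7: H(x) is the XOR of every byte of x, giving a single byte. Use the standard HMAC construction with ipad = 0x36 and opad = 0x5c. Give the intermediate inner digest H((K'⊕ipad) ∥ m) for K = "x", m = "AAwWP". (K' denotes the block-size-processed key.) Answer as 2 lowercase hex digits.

Key "x" = 78 is 1 byte ≤ B = 7; zero-pad to 7 bytes: K' = 78 00 00 00 00 00 00.
K' ⊕ ipad = 4e 36 36 36 36 36 36.
Inner input = 4e 36 36 36 36 36 36 ∥ 41 41 77 57 50.
Inner hash: XOR 4e⊕36⊕36⊕36⊕36⊕36⊕36⊕41⊕41⊕77⊕57⊕50 = 3e.

3e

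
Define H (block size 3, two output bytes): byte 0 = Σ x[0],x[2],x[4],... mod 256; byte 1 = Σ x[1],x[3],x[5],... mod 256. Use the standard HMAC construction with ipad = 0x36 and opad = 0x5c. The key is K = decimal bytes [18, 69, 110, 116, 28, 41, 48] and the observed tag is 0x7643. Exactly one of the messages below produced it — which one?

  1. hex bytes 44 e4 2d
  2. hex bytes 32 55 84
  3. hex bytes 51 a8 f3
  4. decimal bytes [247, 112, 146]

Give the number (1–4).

2

Key decimal bytes [18, 69, 110, 116, 28, 41, 48] = 12 45 6e 74 1c 29 30 is 7 bytes > B = 3, so hash it first: H(key) = cc e2, then zero-pad to 3 bytes: K' = cc e2 00.
K' ⊕ ipad = fa d4 36; K' ⊕ opad = 90 be 5c.
m1: inner = H(fa d4 36 44 e4 2d) = 14 45; tag = H(90 be 5c 14 45) = 31d2
m2: inner = H(fa d4 36 32 55 84) = 85 8a; tag = H(90 be 5c 85 8a) = 7643 ← matches
m3: inner = H(fa d4 36 51 a8 f3) = d8 18; tag = H(90 be 5c d8 18) = 0496
m4: inner = H(fa d4 36 f7 70 92) = a0 5d; tag = H(90 be 5c a0 5d) = 495e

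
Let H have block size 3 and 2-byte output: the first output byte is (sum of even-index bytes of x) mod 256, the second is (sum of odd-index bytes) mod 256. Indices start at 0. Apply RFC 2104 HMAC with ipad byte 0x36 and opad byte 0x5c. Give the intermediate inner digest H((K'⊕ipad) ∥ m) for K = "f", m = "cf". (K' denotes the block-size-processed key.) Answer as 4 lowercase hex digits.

Key "f" = 66 is 1 byte ≤ B = 3; zero-pad to 3 bytes: K' = 66 00 00.
K' ⊕ ipad = 50 36 36.
Inner input = 50 36 36 ∥ 63 66.
Inner hash: even-index sum = 236 mod 256 = 236; odd-index sum = 153 mod 256 = 153 → ec 99.

ec99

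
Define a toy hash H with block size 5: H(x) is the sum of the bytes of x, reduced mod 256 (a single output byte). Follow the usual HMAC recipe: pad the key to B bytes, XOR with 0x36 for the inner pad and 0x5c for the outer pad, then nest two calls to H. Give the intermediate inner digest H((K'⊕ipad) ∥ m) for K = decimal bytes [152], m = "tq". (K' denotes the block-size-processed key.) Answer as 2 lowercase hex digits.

6b

Key decimal bytes [152] = 98 is 1 byte ≤ B = 5; zero-pad to 5 bytes: K' = 98 00 00 00 00.
K' ⊕ ipad = ae 36 36 36 36.
Inner input = ae 36 36 36 36 ∥ 74 71.
Inner hash: sum = 174+54+54+54+54+116+113 = 619; mod 256 = 107 → 6b.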